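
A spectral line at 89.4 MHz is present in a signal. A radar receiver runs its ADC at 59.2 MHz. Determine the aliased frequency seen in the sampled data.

29 MHz

89.4 MHz mod fs = 30.2 MHz.
30.2 MHz > fs/2 = 29.6 MHz, folds to fs − 30.2 MHz = 29 MHz.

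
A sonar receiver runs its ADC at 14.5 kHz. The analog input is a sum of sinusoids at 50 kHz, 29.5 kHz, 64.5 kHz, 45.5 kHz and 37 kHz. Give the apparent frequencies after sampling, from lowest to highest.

0.5 kHz, 2 kHz, 6.5 kHz

fs/2 = 7.25 kHz.
50 kHz mod fs = 6.5 kHz.
6.5 kHz ≤ fs/2 = 7.25 kHz, appears at 6.5 kHz.
29.5 kHz mod fs = 0.5 kHz.
0.5 kHz ≤ fs/2 = 7.25 kHz, appears at 0.5 kHz.
64.5 kHz mod fs = 6.5 kHz.
6.5 kHz ≤ fs/2 = 7.25 kHz, appears at 6.5 kHz.
45.5 kHz mod fs = 2 kHz.
2 kHz ≤ fs/2 = 7.25 kHz, appears at 2 kHz.
37 kHz mod fs = 8 kHz.
8 kHz > fs/2 = 7.25 kHz, folds to fs − 8 kHz = 6.5 kHz.
Distinct values: {0.5 kHz, 2 kHz, 6.5 kHz}.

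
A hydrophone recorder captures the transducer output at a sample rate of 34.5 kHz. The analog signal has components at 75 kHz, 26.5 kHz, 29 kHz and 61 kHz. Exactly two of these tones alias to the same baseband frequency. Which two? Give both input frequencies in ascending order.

fs/2 = 17.25 kHz.
75 kHz mod fs = 6 kHz.
6 kHz ≤ fs/2 = 17.25 kHz, appears at 6 kHz.
26.5 kHz > fs/2 = 17.25 kHz, folds to fs − 26.5 kHz = 8 kHz.
29 kHz > fs/2 = 17.25 kHz, folds to fs − 29 kHz = 5.5 kHz.
61 kHz mod fs = 26.5 kHz.
26.5 kHz > fs/2 = 17.25 kHz, folds to fs − 26.5 kHz = 8 kHz.
26.5 kHz and 61 kHz both map to 8 kHz.

26.5 kHz, 61 kHz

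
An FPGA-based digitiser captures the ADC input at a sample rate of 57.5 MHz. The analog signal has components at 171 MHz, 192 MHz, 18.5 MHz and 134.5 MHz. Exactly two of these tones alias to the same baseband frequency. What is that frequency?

19.5 MHz

fs/2 = 28.75 MHz.
171 MHz mod fs = 56 MHz.
56 MHz > fs/2 = 28.75 MHz, folds to fs − 56 MHz = 1.5 MHz.
192 MHz mod fs = 19.5 MHz.
19.5 MHz ≤ fs/2 = 28.75 MHz, appears at 19.5 MHz.
18.5 MHz ≤ fs/2 = 28.75 MHz, passes unchanged.
134.5 MHz mod fs = 19.5 MHz.
19.5 MHz ≤ fs/2 = 28.75 MHz, appears at 19.5 MHz.
134.5 MHz and 192 MHz both map to 19.5 MHz.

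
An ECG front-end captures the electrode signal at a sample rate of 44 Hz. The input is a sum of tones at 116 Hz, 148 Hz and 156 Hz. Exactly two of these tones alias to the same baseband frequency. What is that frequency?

16 Hz

fs/2 = 22 Hz.
116 Hz mod fs = 28 Hz.
28 Hz > fs/2 = 22 Hz, folds to fs − 28 Hz = 16 Hz.
148 Hz mod fs = 16 Hz.
16 Hz ≤ fs/2 = 22 Hz, appears at 16 Hz.
156 Hz mod fs = 24 Hz.
24 Hz > fs/2 = 22 Hz, folds to fs − 24 Hz = 20 Hz.
116 Hz and 148 Hz both map to 16 Hz.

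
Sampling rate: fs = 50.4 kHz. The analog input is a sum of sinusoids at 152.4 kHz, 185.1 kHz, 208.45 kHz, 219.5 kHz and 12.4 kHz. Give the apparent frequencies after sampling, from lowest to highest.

1.2 kHz, 6.85 kHz, 12.4 kHz, 16.5 kHz, 17.9 kHz

fs/2 = 25.2 kHz.
152.4 kHz mod fs = 1.2 kHz.
1.2 kHz ≤ fs/2 = 25.2 kHz, appears at 1.2 kHz.
185.1 kHz mod fs = 33.9 kHz.
33.9 kHz > fs/2 = 25.2 kHz, folds to fs − 33.9 kHz = 16.5 kHz.
208.45 kHz mod fs = 6.85 kHz.
6.85 kHz ≤ fs/2 = 25.2 kHz, appears at 6.85 kHz.
219.5 kHz mod fs = 17.9 kHz.
17.9 kHz ≤ fs/2 = 25.2 kHz, appears at 17.9 kHz.
12.4 kHz ≤ fs/2 = 25.2 kHz, passes unchanged.
Distinct values: {1.2 kHz, 6.85 kHz, 12.4 kHz, 16.5 kHz, 17.9 kHz}.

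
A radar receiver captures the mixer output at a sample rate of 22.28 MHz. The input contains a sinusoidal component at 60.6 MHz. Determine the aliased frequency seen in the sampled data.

6.24 MHz

60.6 MHz mod fs = 16.04 MHz.
16.04 MHz > fs/2 = 11.14 MHz, folds to fs − 16.04 MHz = 6.24 MHz.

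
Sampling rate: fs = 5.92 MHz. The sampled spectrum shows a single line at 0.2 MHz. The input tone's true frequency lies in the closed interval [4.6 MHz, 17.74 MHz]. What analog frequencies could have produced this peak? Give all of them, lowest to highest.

5.72 MHz, 6.12 MHz, 11.64 MHz, 12.04 MHz, 17.56 MHz

Frequencies that alias to 0.2 MHz are k·fs ± 0.2 MHz for integer k ≥ 0.
k=0: 0.2 MHz.
k=1: 5.72 MHz, 6.12 MHz.
k=2: 11.64 MHz, 12.04 MHz.
k=3: 17.56 MHz, 17.96 MHz.
k=4: 23.48 MHz, 23.88 MHz.
Within [4.6 MHz, 17.74 MHz]: 5.72 MHz, 6.12 MHz, 11.64 MHz, 12.04 MHz, 17.56 MHz.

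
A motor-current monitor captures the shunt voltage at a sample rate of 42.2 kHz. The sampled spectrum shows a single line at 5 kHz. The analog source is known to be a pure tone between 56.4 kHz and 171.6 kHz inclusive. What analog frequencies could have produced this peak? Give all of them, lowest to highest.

79.4 kHz, 89.4 kHz, 121.6 kHz, 131.6 kHz, 163.8 kHz

Frequencies that alias to 5 kHz are k·fs ± 5 kHz for integer k ≥ 0.
k=0: 5 kHz.
k=1: 37.2 kHz, 47.2 kHz.
k=2: 79.4 kHz, 89.4 kHz.
k=3: 121.6 kHz, 131.6 kHz.
k=4: 163.8 kHz, 173.8 kHz.
k=5: 206 kHz, 216 kHz.
Within [56.4 kHz, 171.6 kHz]: 79.4 kHz, 89.4 kHz, 121.6 kHz, 131.6 kHz, 163.8 kHz.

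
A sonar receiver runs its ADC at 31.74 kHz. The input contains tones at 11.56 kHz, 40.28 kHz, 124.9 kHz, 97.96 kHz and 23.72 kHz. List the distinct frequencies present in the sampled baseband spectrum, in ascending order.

fs/2 = 15.87 kHz.
11.56 kHz ≤ fs/2 = 15.87 kHz, passes unchanged.
40.28 kHz mod fs = 8.54 kHz.
8.54 kHz ≤ fs/2 = 15.87 kHz, appears at 8.54 kHz.
124.9 kHz mod fs = 29.68 kHz.
29.68 kHz > fs/2 = 15.87 kHz, folds to fs − 29.68 kHz = 2.06 kHz.
97.96 kHz mod fs = 2.74 kHz.
2.74 kHz ≤ fs/2 = 15.87 kHz, appears at 2.74 kHz.
23.72 kHz > fs/2 = 15.87 kHz, folds to fs − 23.72 kHz = 8.02 kHz.
Distinct values: {2.06 kHz, 2.74 kHz, 8.02 kHz, 8.54 kHz, 11.56 kHz}.

2.06 kHz, 2.74 kHz, 8.02 kHz, 8.54 kHz, 11.56 kHz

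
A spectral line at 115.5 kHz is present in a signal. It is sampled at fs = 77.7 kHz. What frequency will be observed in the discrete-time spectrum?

115.5 kHz mod fs = 37.8 kHz.
37.8 kHz ≤ fs/2 = 38.85 kHz, appears at 37.8 kHz.

37.8 kHz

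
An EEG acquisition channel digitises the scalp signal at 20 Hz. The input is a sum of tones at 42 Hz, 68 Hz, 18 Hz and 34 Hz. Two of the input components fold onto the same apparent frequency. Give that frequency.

2 Hz

fs/2 = 10 Hz.
42 Hz mod fs = 2 Hz.
2 Hz ≤ fs/2 = 10 Hz, appears at 2 Hz.
68 Hz mod fs = 8 Hz.
8 Hz ≤ fs/2 = 10 Hz, appears at 8 Hz.
18 Hz > fs/2 = 10 Hz, folds to fs − 18 Hz = 2 Hz.
34 Hz mod fs = 14 Hz.
14 Hz > fs/2 = 10 Hz, folds to fs − 14 Hz = 6 Hz.
18 Hz and 42 Hz both map to 2 Hz.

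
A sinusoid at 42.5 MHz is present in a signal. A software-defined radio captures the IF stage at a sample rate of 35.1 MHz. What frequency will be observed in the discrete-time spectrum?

42.5 MHz mod fs = 7.4 MHz.
7.4 MHz ≤ fs/2 = 17.55 MHz, appears at 7.4 MHz.

7.4 MHz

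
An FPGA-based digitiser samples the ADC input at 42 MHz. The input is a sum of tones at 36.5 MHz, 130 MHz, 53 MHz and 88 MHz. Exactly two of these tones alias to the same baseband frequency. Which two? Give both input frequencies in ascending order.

88 MHz, 130 MHz

fs/2 = 21 MHz.
36.5 MHz > fs/2 = 21 MHz, folds to fs − 36.5 MHz = 5.5 MHz.
130 MHz mod fs = 4 MHz.
4 MHz ≤ fs/2 = 21 MHz, appears at 4 MHz.
53 MHz mod fs = 11 MHz.
11 MHz ≤ fs/2 = 21 MHz, appears at 11 MHz.
88 MHz mod fs = 4 MHz.
4 MHz ≤ fs/2 = 21 MHz, appears at 4 MHz.
88 MHz and 130 MHz both map to 4 MHz.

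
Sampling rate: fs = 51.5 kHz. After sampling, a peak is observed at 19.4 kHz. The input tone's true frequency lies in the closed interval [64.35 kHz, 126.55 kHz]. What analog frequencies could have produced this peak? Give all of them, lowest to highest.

Frequencies that alias to 19.4 kHz are k·fs ± 19.4 kHz for integer k ≥ 0.
k=0: 19.4 kHz.
k=1: 32.1 kHz, 70.9 kHz.
k=2: 83.6 kHz, 122.4 kHz.
k=3: 135.1 kHz, 173.9 kHz.
Within [64.35 kHz, 126.55 kHz]: 70.9 kHz, 83.6 kHz, 122.4 kHz.

70.9 kHz, 83.6 kHz, 122.4 kHz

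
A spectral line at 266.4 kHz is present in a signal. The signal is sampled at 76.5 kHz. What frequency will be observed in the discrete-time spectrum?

36.9 kHz

266.4 kHz mod fs = 36.9 kHz.
36.9 kHz ≤ fs/2 = 38.25 kHz, appears at 36.9 kHz.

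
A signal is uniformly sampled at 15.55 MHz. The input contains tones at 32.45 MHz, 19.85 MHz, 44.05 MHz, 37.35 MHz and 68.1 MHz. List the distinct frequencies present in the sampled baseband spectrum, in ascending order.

1.35 MHz, 2.6 MHz, 4.3 MHz, 5.9 MHz, 6.25 MHz

fs/2 = 7.775 MHz.
32.45 MHz mod fs = 1.35 MHz.
1.35 MHz ≤ fs/2 = 7.775 MHz, appears at 1.35 MHz.
19.85 MHz mod fs = 4.3 MHz.
4.3 MHz ≤ fs/2 = 7.775 MHz, appears at 4.3 MHz.
44.05 MHz mod fs = 12.95 MHz.
12.95 MHz > fs/2 = 7.775 MHz, folds to fs − 12.95 MHz = 2.6 MHz.
37.35 MHz mod fs = 6.25 MHz.
6.25 MHz ≤ fs/2 = 7.775 MHz, appears at 6.25 MHz.
68.1 MHz mod fs = 5.9 MHz.
5.9 MHz ≤ fs/2 = 7.775 MHz, appears at 5.9 MHz.
Distinct values: {1.35 MHz, 2.6 MHz, 4.3 MHz, 5.9 MHz, 6.25 MHz}.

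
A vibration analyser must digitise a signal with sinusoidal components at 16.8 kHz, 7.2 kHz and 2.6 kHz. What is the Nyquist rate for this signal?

Highest-frequency component: 16.8 kHz.
Nyquist rate = 2 × 16.8 kHz = 33.6 kHz.

33.6 kHz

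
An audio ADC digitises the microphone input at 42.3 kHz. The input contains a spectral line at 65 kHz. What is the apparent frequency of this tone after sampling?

19.6 kHz

65 kHz mod fs = 22.7 kHz.
22.7 kHz > fs/2 = 21.15 kHz, folds to fs − 22.7 kHz = 19.6 kHz.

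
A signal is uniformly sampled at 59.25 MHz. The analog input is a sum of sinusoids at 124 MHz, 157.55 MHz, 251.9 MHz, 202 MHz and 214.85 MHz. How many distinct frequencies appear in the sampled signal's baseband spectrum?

fs/2 = 29.625 MHz.
124 MHz mod fs = 5.5 MHz.
5.5 MHz ≤ fs/2 = 29.625 MHz, appears at 5.5 MHz.
157.55 MHz mod fs = 39.05 MHz.
39.05 MHz > fs/2 = 29.625 MHz, folds to fs − 39.05 MHz = 20.2 MHz.
251.9 MHz mod fs = 14.9 MHz.
14.9 MHz ≤ fs/2 = 29.625 MHz, appears at 14.9 MHz.
202 MHz mod fs = 24.25 MHz.
24.25 MHz ≤ fs/2 = 29.625 MHz, appears at 24.25 MHz.
214.85 MHz mod fs = 37.1 MHz.
37.1 MHz > fs/2 = 29.625 MHz, folds to fs − 37.1 MHz = 22.15 MHz.
Distinct values: {5.5 MHz, 14.9 MHz, 20.2 MHz, 22.15 MHz, 24.25 MHz} → 5.

5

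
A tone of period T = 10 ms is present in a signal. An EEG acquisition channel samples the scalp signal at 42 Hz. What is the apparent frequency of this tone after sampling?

T = 10 ms → f = 1/T = 100 Hz.
100 Hz mod fs = 16 Hz.
16 Hz ≤ fs/2 = 21 Hz, appears at 16 Hz.

16 Hz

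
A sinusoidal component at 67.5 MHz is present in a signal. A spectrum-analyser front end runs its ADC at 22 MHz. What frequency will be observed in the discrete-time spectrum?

67.5 MHz mod fs = 1.5 MHz.
1.5 MHz ≤ fs/2 = 11 MHz, appears at 1.5 MHz.

1.5 MHz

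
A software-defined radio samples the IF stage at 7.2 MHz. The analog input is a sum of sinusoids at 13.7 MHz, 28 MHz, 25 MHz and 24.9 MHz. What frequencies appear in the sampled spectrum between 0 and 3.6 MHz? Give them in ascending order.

fs/2 = 3.6 MHz.
13.7 MHz mod fs = 6.5 MHz.
6.5 MHz > fs/2 = 3.6 MHz, folds to fs − 6.5 MHz = 0.7 MHz.
28 MHz mod fs = 6.4 MHz.
6.4 MHz > fs/2 = 3.6 MHz, folds to fs − 6.4 MHz = 0.8 MHz.
25 MHz mod fs = 3.4 MHz.
3.4 MHz ≤ fs/2 = 3.6 MHz, appears at 3.4 MHz.
24.9 MHz mod fs = 3.3 MHz.
3.3 MHz ≤ fs/2 = 3.6 MHz, appears at 3.3 MHz.
Distinct values: {0.7 MHz, 0.8 MHz, 3.3 MHz, 3.4 MHz}.

0.7 MHz, 0.8 MHz, 3.3 MHz, 3.4 MHz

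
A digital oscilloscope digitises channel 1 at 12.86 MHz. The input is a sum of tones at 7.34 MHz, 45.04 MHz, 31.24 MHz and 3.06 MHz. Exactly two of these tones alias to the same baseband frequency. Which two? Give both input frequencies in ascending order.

7.34 MHz, 31.24 MHz

fs/2 = 6.43 MHz.
7.34 MHz > fs/2 = 6.43 MHz, folds to fs − 7.34 MHz = 5.52 MHz.
45.04 MHz mod fs = 6.46 MHz.
6.46 MHz > fs/2 = 6.43 MHz, folds to fs − 6.46 MHz = 6.4 MHz.
31.24 MHz mod fs = 5.52 MHz.
5.52 MHz ≤ fs/2 = 6.43 MHz, appears at 5.52 MHz.
3.06 MHz ≤ fs/2 = 6.43 MHz, passes unchanged.
7.34 MHz and 31.24 MHz both map to 5.52 MHz.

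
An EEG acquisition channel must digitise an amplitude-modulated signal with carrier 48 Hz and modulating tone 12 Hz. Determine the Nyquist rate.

120 Hz

AM sidebands sit at fc ± fm = 36 Hz and 60 Hz.
Highest-frequency component: 60 Hz.
Nyquist rate = 2 × 60 Hz = 120 Hz.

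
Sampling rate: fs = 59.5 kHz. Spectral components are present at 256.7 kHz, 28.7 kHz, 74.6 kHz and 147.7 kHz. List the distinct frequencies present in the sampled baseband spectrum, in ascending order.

15.1 kHz, 18.7 kHz, 28.7 kHz

fs/2 = 29.75 kHz.
256.7 kHz mod fs = 18.7 kHz.
18.7 kHz ≤ fs/2 = 29.75 kHz, appears at 18.7 kHz.
28.7 kHz ≤ fs/2 = 29.75 kHz, passes unchanged.
74.6 kHz mod fs = 15.1 kHz.
15.1 kHz ≤ fs/2 = 29.75 kHz, appears at 15.1 kHz.
147.7 kHz mod fs = 28.7 kHz.
28.7 kHz ≤ fs/2 = 29.75 kHz, appears at 28.7 kHz.
Distinct values: {15.1 kHz, 18.7 kHz, 28.7 kHz}.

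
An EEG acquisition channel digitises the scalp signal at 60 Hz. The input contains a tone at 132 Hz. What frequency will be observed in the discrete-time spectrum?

132 Hz mod fs = 12 Hz.
12 Hz ≤ fs/2 = 30 Hz, appears at 12 Hz.

12 Hz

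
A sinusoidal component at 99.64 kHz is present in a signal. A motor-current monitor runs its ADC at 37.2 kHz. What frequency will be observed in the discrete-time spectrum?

11.96 kHz

99.64 kHz mod fs = 25.24 kHz.
25.24 kHz > fs/2 = 18.6 kHz, folds to fs − 25.24 kHz = 11.96 kHz.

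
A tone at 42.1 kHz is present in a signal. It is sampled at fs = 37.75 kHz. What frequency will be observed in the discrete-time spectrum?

4.35 kHz

42.1 kHz mod fs = 4.35 kHz.
4.35 kHz ≤ fs/2 = 18.875 kHz, appears at 4.35 kHz.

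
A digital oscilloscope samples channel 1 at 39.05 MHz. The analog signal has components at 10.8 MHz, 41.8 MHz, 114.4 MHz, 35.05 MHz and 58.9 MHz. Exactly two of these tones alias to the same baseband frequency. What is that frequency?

2.75 MHz

fs/2 = 19.525 MHz.
10.8 MHz ≤ fs/2 = 19.525 MHz, passes unchanged.
41.8 MHz mod fs = 2.75 MHz.
2.75 MHz ≤ fs/2 = 19.525 MHz, appears at 2.75 MHz.
114.4 MHz mod fs = 36.3 MHz.
36.3 MHz > fs/2 = 19.525 MHz, folds to fs − 36.3 MHz = 2.75 MHz.
35.05 MHz > fs/2 = 19.525 MHz, folds to fs − 35.05 MHz = 4 MHz.
58.9 MHz mod fs = 19.85 MHz.
19.85 MHz > fs/2 = 19.525 MHz, folds to fs − 19.85 MHz = 19.2 MHz.
41.8 MHz and 114.4 MHz both map to 2.75 MHz.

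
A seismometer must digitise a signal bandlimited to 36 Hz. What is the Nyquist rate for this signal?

72 Hz

Nyquist rate = 2 × 36 Hz = 72 Hz.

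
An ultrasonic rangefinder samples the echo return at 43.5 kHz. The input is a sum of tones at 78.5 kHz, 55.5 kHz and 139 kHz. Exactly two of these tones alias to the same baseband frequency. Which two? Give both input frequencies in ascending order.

fs/2 = 21.75 kHz.
78.5 kHz mod fs = 35 kHz.
35 kHz > fs/2 = 21.75 kHz, folds to fs − 35 kHz = 8.5 kHz.
55.5 kHz mod fs = 12 kHz.
12 kHz ≤ fs/2 = 21.75 kHz, appears at 12 kHz.
139 kHz mod fs = 8.5 kHz.
8.5 kHz ≤ fs/2 = 21.75 kHz, appears at 8.5 kHz.
78.5 kHz and 139 kHz both map to 8.5 kHz.

78.5 kHz, 139 kHz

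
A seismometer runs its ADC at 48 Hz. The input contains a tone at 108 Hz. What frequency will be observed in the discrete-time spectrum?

108 Hz mod fs = 12 Hz.
12 Hz ≤ fs/2 = 24 Hz, appears at 12 Hz.

12 Hz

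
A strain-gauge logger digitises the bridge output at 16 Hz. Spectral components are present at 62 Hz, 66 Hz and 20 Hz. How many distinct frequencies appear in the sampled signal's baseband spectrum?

2

fs/2 = 8 Hz.
62 Hz mod fs = 14 Hz.
14 Hz > fs/2 = 8 Hz, folds to fs − 14 Hz = 2 Hz.
66 Hz mod fs = 2 Hz.
2 Hz ≤ fs/2 = 8 Hz, appears at 2 Hz.
20 Hz mod fs = 4 Hz.
4 Hz ≤ fs/2 = 8 Hz, appears at 4 Hz.
Distinct values: {2 Hz, 4 Hz} → 2.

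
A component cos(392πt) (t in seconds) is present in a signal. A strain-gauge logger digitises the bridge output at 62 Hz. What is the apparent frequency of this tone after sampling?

ω = 392π rad/s → f = ω/(2π) = 196 Hz.
196 Hz mod fs = 10 Hz.
10 Hz ≤ fs/2 = 31 Hz, appears at 10 Hz.

10 Hz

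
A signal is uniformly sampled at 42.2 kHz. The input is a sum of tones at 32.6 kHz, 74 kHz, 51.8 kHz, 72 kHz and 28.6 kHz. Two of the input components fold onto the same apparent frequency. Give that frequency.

fs/2 = 21.1 kHz.
32.6 kHz > fs/2 = 21.1 kHz, folds to fs − 32.6 kHz = 9.6 kHz.
74 kHz mod fs = 31.8 kHz.
31.8 kHz > fs/2 = 21.1 kHz, folds to fs − 31.8 kHz = 10.4 kHz.
51.8 kHz mod fs = 9.6 kHz.
9.6 kHz ≤ fs/2 = 21.1 kHz, appears at 9.6 kHz.
72 kHz mod fs = 29.8 kHz.
29.8 kHz > fs/2 = 21.1 kHz, folds to fs − 29.8 kHz = 12.4 kHz.
28.6 kHz > fs/2 = 21.1 kHz, folds to fs − 28.6 kHz = 13.6 kHz.
32.6 kHz and 51.8 kHz both map to 9.6 kHz.

9.6 kHz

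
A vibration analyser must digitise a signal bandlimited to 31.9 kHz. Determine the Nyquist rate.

63.8 kHz

Nyquist rate = 2 × 31.9 kHz = 63.8 kHz.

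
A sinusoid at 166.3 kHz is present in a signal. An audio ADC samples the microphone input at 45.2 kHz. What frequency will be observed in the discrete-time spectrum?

166.3 kHz mod fs = 30.7 kHz.
30.7 kHz > fs/2 = 22.6 kHz, folds to fs − 30.7 kHz = 14.5 kHz.

14.5 kHz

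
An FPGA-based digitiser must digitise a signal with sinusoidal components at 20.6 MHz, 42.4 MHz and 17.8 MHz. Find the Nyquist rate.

84.8 MHz

Highest-frequency component: 42.4 MHz.
Nyquist rate = 2 × 42.4 MHz = 84.8 MHz.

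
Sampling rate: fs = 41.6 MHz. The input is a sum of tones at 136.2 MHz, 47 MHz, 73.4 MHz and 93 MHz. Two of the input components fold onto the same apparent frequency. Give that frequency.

fs/2 = 20.8 MHz.
136.2 MHz mod fs = 11.4 MHz.
11.4 MHz ≤ fs/2 = 20.8 MHz, appears at 11.4 MHz.
47 MHz mod fs = 5.4 MHz.
5.4 MHz ≤ fs/2 = 20.8 MHz, appears at 5.4 MHz.
73.4 MHz mod fs = 31.8 MHz.
31.8 MHz > fs/2 = 20.8 MHz, folds to fs − 31.8 MHz = 9.8 MHz.
93 MHz mod fs = 9.8 MHz.
9.8 MHz ≤ fs/2 = 20.8 MHz, appears at 9.8 MHz.
73.4 MHz and 93 MHz both map to 9.8 MHz.

9.8 MHz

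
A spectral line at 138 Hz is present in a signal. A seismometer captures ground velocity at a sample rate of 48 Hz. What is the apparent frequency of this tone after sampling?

138 Hz mod fs = 42 Hz.
42 Hz > fs/2 = 24 Hz, folds to fs − 42 Hz = 6 Hz.

6 Hz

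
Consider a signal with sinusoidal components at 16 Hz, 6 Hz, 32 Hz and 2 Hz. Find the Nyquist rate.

Highest-frequency component: 32 Hz.
Nyquist rate = 2 × 32 Hz = 64 Hz.

64 Hz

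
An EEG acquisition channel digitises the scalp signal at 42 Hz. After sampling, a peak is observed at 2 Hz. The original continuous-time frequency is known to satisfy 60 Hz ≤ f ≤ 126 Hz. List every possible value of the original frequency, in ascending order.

82 Hz, 86 Hz, 124 Hz

Frequencies that alias to 2 Hz are k·fs ± 2 Hz for integer k ≥ 0.
k=0: 2 Hz.
k=1: 40 Hz, 44 Hz.
k=2: 82 Hz, 86 Hz.
k=3: 124 Hz, 128 Hz.
k=4: 166 Hz, 170 Hz.
Within [60 Hz, 126 Hz]: 82 Hz, 86 Hz, 124 Hz.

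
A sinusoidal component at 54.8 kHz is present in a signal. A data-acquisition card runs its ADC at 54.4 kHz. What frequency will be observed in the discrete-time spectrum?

54.8 kHz mod fs = 0.4 kHz.
0.4 kHz ≤ fs/2 = 27.2 kHz, appears at 0.4 kHz.

0.4 kHz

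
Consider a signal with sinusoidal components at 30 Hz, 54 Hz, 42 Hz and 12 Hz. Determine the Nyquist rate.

108 Hz

Highest-frequency component: 54 Hz.
Nyquist rate = 2 × 54 Hz = 108 Hz.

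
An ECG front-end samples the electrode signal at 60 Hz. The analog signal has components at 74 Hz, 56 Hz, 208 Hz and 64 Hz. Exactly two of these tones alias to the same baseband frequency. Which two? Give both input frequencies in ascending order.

56 Hz, 64 Hz

fs/2 = 30 Hz.
74 Hz mod fs = 14 Hz.
14 Hz ≤ fs/2 = 30 Hz, appears at 14 Hz.
56 Hz > fs/2 = 30 Hz, folds to fs − 56 Hz = 4 Hz.
208 Hz mod fs = 28 Hz.
28 Hz ≤ fs/2 = 30 Hz, appears at 28 Hz.
64 Hz mod fs = 4 Hz.
4 Hz ≤ fs/2 = 30 Hz, appears at 4 Hz.
56 Hz and 64 Hz both map to 4 Hz.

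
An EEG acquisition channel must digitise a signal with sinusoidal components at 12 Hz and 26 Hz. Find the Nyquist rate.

52 Hz

Highest-frequency component: 26 Hz.
Nyquist rate = 2 × 26 Hz = 52 Hz.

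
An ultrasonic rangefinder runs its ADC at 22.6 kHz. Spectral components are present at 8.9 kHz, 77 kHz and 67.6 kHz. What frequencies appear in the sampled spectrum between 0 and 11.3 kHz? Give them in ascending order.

0.2 kHz, 8.9 kHz, 9.2 kHz

fs/2 = 11.3 kHz.
8.9 kHz ≤ fs/2 = 11.3 kHz, passes unchanged.
77 kHz mod fs = 9.2 kHz.
9.2 kHz ≤ fs/2 = 11.3 kHz, appears at 9.2 kHz.
67.6 kHz mod fs = 22.4 kHz.
22.4 kHz > fs/2 = 11.3 kHz, folds to fs − 22.4 kHz = 0.2 kHz.
Distinct values: {0.2 kHz, 8.9 kHz, 9.2 kHz}.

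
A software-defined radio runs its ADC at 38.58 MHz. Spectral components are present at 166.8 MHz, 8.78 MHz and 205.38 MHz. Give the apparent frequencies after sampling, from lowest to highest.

8.78 MHz, 12.48 MHz

fs/2 = 19.29 MHz.
166.8 MHz mod fs = 12.48 MHz.
12.48 MHz ≤ fs/2 = 19.29 MHz, appears at 12.48 MHz.
8.78 MHz ≤ fs/2 = 19.29 MHz, passes unchanged.
205.38 MHz mod fs = 12.48 MHz.
12.48 MHz ≤ fs/2 = 19.29 MHz, appears at 12.48 MHz.
Distinct values: {8.78 MHz, 12.48 MHz}.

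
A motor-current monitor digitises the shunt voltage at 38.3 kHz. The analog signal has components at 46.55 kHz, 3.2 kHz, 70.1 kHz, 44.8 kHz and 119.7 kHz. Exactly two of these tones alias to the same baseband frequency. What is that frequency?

6.5 kHz

fs/2 = 19.15 kHz.
46.55 kHz mod fs = 8.25 kHz.
8.25 kHz ≤ fs/2 = 19.15 kHz, appears at 8.25 kHz.
3.2 kHz ≤ fs/2 = 19.15 kHz, passes unchanged.
70.1 kHz mod fs = 31.8 kHz.
31.8 kHz > fs/2 = 19.15 kHz, folds to fs − 31.8 kHz = 6.5 kHz.
44.8 kHz mod fs = 6.5 kHz.
6.5 kHz ≤ fs/2 = 19.15 kHz, appears at 6.5 kHz.
119.7 kHz mod fs = 4.8 kHz.
4.8 kHz ≤ fs/2 = 19.15 kHz, appears at 4.8 kHz.
44.8 kHz and 70.1 kHz both map to 6.5 kHz.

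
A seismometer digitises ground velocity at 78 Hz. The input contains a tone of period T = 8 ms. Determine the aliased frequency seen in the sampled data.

31 Hz

T = 8 ms → f = 1/T = 125 Hz.
125 Hz mod fs = 47 Hz.
47 Hz > fs/2 = 39 Hz, folds to fs − 47 Hz = 31 Hz.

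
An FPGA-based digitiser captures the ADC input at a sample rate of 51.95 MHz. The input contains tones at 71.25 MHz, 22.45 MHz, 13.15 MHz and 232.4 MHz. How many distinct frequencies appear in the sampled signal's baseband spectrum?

4

fs/2 = 25.975 MHz.
71.25 MHz mod fs = 19.3 MHz.
19.3 MHz ≤ fs/2 = 25.975 MHz, appears at 19.3 MHz.
22.45 MHz ≤ fs/2 = 25.975 MHz, passes unchanged.
13.15 MHz ≤ fs/2 = 25.975 MHz, passes unchanged.
232.4 MHz mod fs = 24.6 MHz.
24.6 MHz ≤ fs/2 = 25.975 MHz, appears at 24.6 MHz.
Distinct values: {13.15 MHz, 19.3 MHz, 22.45 MHz, 24.6 MHz} → 4.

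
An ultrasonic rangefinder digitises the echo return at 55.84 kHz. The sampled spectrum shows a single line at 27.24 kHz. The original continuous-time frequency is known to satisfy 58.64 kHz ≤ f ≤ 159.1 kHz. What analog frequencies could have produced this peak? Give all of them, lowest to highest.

Frequencies that alias to 27.24 kHz are k·fs ± 27.24 kHz for integer k ≥ 0.
k=0: 27.24 kHz.
k=1: 28.6 kHz, 83.08 kHz.
k=2: 84.44 kHz, 138.92 kHz.
k=3: 140.28 kHz, 194.76 kHz.
k=4: 196.12 kHz, 250.6 kHz.
Within [58.64 kHz, 159.1 kHz]: 83.08 kHz, 84.44 kHz, 138.92 kHz, 140.28 kHz.

83.08 kHz, 84.44 kHz, 138.92 kHz, 140.28 kHz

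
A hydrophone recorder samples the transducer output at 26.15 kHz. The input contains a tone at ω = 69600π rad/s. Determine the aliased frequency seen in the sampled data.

ω = 69600π rad/s → f = ω/(2π) = 34800 Hz = 34.8 kHz.
34.8 kHz mod fs = 8.65 kHz.
8.65 kHz ≤ fs/2 = 13.075 kHz, appears at 8.65 kHz.

8.65 kHz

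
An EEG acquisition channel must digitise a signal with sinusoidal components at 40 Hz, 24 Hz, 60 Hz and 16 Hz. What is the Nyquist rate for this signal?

120 Hz

Highest-frequency component: 60 Hz.
Nyquist rate = 2 × 60 Hz = 120 Hz.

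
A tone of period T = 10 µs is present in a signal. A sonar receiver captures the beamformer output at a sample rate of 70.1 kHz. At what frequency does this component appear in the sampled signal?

T = 10 µs → f = 1/T = 100 kHz.
100 kHz mod fs = 29.9 kHz.
29.9 kHz ≤ fs/2 = 35.05 kHz, appears at 29.9 kHz.

29.9 kHz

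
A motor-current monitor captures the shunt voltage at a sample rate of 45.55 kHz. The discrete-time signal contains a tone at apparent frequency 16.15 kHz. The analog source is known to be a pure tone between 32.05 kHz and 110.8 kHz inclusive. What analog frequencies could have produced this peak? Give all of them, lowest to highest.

61.7 kHz, 74.95 kHz, 107.25 kHz

Frequencies that alias to 16.15 kHz are k·fs ± 16.15 kHz for integer k ≥ 0.
k=0: 16.15 kHz.
k=1: 29.4 kHz, 61.7 kHz.
k=2: 74.95 kHz, 107.25 kHz.
k=3: 120.5 kHz, 152.8 kHz.
Within [32.05 kHz, 110.8 kHz]: 61.7 kHz, 74.95 kHz, 107.25 kHz.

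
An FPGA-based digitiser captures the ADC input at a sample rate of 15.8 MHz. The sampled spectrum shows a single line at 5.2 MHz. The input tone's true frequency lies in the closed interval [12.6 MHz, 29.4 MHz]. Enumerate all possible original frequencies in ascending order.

21 MHz, 26.4 MHz

Frequencies that alias to 5.2 MHz are k·fs ± 5.2 MHz for integer k ≥ 0.
k=0: 5.2 MHz.
k=1: 10.6 MHz, 21 MHz.
k=2: 26.4 MHz, 36.8 MHz.
k=3: 42.2 MHz, 52.6 MHz.
Within [12.6 MHz, 29.4 MHz]: 21 MHz, 26.4 MHz.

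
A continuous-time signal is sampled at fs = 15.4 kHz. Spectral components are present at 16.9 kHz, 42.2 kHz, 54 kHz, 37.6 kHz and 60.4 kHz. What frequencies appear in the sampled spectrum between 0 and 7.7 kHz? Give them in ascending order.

fs/2 = 7.7 kHz.
16.9 kHz mod fs = 1.5 kHz.
1.5 kHz ≤ fs/2 = 7.7 kHz, appears at 1.5 kHz.
42.2 kHz mod fs = 11.4 kHz.
11.4 kHz > fs/2 = 7.7 kHz, folds to fs − 11.4 kHz = 4 kHz.
54 kHz mod fs = 7.8 kHz.
7.8 kHz > fs/2 = 7.7 kHz, folds to fs − 7.8 kHz = 7.6 kHz.
37.6 kHz mod fs = 6.8 kHz.
6.8 kHz ≤ fs/2 = 7.7 kHz, appears at 6.8 kHz.
60.4 kHz mod fs = 14.2 kHz.
14.2 kHz > fs/2 = 7.7 kHz, folds to fs − 14.2 kHz = 1.2 kHz.
Distinct values: {1.2 kHz, 1.5 kHz, 4 kHz, 6.8 kHz, 7.6 kHz}.

1.2 kHz, 1.5 kHz, 4 kHz, 6.8 kHz, 7.6 kHz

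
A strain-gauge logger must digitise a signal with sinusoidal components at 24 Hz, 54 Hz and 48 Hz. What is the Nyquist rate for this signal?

108 Hz

Highest-frequency component: 54 Hz.
Nyquist rate = 2 × 54 Hz = 108 Hz.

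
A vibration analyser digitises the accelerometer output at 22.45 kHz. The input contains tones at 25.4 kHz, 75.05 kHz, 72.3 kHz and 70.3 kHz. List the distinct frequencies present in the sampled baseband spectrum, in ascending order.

fs/2 = 11.225 kHz.
25.4 kHz mod fs = 2.95 kHz.
2.95 kHz ≤ fs/2 = 11.225 kHz, appears at 2.95 kHz.
75.05 kHz mod fs = 7.7 kHz.
7.7 kHz ≤ fs/2 = 11.225 kHz, appears at 7.7 kHz.
72.3 kHz mod fs = 4.95 kHz.
4.95 kHz ≤ fs/2 = 11.225 kHz, appears at 4.95 kHz.
70.3 kHz mod fs = 2.95 kHz.
2.95 kHz ≤ fs/2 = 11.225 kHz, appears at 2.95 kHz.
Distinct values: {2.95 kHz, 4.95 kHz, 7.7 kHz}.

2.95 kHz, 4.95 kHz, 7.7 kHz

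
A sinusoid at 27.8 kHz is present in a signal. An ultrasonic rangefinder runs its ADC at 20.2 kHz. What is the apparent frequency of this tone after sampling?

7.6 kHz

27.8 kHz mod fs = 7.6 kHz.
7.6 kHz ≤ fs/2 = 10.1 kHz, appears at 7.6 kHz.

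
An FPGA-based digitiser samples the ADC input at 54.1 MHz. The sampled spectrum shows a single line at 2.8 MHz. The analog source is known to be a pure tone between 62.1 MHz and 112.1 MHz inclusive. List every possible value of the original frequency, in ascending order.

105.4 MHz, 111 MHz

Frequencies that alias to 2.8 MHz are k·fs ± 2.8 MHz for integer k ≥ 0.
k=0: 2.8 MHz.
k=1: 51.3 MHz, 56.9 MHz.
k=2: 105.4 MHz, 111 MHz.
k=3: 159.5 MHz, 165.1 MHz.
Within [62.1 MHz, 112.1 MHz]: 105.4 MHz, 111 MHz.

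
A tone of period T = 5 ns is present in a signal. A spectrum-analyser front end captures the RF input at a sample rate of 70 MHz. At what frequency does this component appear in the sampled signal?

T = 5 ns → f = 1/T = 200 MHz.
200 MHz mod fs = 60 MHz.
60 MHz > fs/2 = 35 MHz, folds to fs − 60 MHz = 10 MHz.

10 MHz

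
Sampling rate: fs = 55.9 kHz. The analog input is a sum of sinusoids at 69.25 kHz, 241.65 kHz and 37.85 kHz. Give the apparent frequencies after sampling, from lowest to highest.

fs/2 = 27.95 kHz.
69.25 kHz mod fs = 13.35 kHz.
13.35 kHz ≤ fs/2 = 27.95 kHz, appears at 13.35 kHz.
241.65 kHz mod fs = 18.05 kHz.
18.05 kHz ≤ fs/2 = 27.95 kHz, appears at 18.05 kHz.
37.85 kHz > fs/2 = 27.95 kHz, folds to fs − 37.85 kHz = 18.05 kHz.
Distinct values: {13.35 kHz, 18.05 kHz}.

13.35 kHz, 18.05 kHz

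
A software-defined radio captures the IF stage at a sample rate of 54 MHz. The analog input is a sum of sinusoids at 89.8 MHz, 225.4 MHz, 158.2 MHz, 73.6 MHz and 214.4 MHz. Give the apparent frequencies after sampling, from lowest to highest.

fs/2 = 27 MHz.
89.8 MHz mod fs = 35.8 MHz.
35.8 MHz > fs/2 = 27 MHz, folds to fs − 35.8 MHz = 18.2 MHz.
225.4 MHz mod fs = 9.4 MHz.
9.4 MHz ≤ fs/2 = 27 MHz, appears at 9.4 MHz.
158.2 MHz mod fs = 50.2 MHz.
50.2 MHz > fs/2 = 27 MHz, folds to fs − 50.2 MHz = 3.8 MHz.
73.6 MHz mod fs = 19.6 MHz.
19.6 MHz ≤ fs/2 = 27 MHz, appears at 19.6 MHz.
214.4 MHz mod fs = 52.4 MHz.
52.4 MHz > fs/2 = 27 MHz, folds to fs − 52.4 MHz = 1.6 MHz.
Distinct values: {1.6 MHz, 3.8 MHz, 9.4 MHz, 18.2 MHz, 19.6 MHz}.

1.6 MHz, 3.8 MHz, 9.4 MHz, 18.2 MHz, 19.6 MHz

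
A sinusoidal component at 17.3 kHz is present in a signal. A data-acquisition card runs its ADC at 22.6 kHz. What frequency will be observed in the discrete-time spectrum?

5.3 kHz

17.3 kHz > fs/2 = 11.3 kHz, folds to fs − 17.3 kHz = 5.3 kHz.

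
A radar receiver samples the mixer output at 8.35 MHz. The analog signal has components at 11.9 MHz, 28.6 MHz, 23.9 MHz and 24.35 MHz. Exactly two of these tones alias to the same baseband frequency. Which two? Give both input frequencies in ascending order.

fs/2 = 4.175 MHz.
11.9 MHz mod fs = 3.55 MHz.
3.55 MHz ≤ fs/2 = 4.175 MHz, appears at 3.55 MHz.
28.6 MHz mod fs = 3.55 MHz.
3.55 MHz ≤ fs/2 = 4.175 MHz, appears at 3.55 MHz.
23.9 MHz mod fs = 7.2 MHz.
7.2 MHz > fs/2 = 4.175 MHz, folds to fs − 7.2 MHz = 1.15 MHz.
24.35 MHz mod fs = 7.65 MHz.
7.65 MHz > fs/2 = 4.175 MHz, folds to fs − 7.65 MHz = 0.7 MHz.
11.9 MHz and 28.6 MHz both map to 3.55 MHz.

11.9 MHz, 28.6 MHz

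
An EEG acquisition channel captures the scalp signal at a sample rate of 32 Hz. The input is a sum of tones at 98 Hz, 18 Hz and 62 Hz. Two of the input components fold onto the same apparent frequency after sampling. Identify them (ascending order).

62 Hz, 98 Hz

fs/2 = 16 Hz.
98 Hz mod fs = 2 Hz.
2 Hz ≤ fs/2 = 16 Hz, appears at 2 Hz.
18 Hz > fs/2 = 16 Hz, folds to fs − 18 Hz = 14 Hz.
62 Hz mod fs = 30 Hz.
30 Hz > fs/2 = 16 Hz, folds to fs − 30 Hz = 2 Hz.
62 Hz and 98 Hz both map to 2 Hz.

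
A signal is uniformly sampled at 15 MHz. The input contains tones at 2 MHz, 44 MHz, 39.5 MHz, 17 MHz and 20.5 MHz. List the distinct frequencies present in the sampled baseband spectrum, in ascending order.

1 MHz, 2 MHz, 5.5 MHz

fs/2 = 7.5 MHz.
2 MHz ≤ fs/2 = 7.5 MHz, passes unchanged.
44 MHz mod fs = 14 MHz.
14 MHz > fs/2 = 7.5 MHz, folds to fs − 14 MHz = 1 MHz.
39.5 MHz mod fs = 9.5 MHz.
9.5 MHz > fs/2 = 7.5 MHz, folds to fs − 9.5 MHz = 5.5 MHz.
17 MHz mod fs = 2 MHz.
2 MHz ≤ fs/2 = 7.5 MHz, appears at 2 MHz.
20.5 MHz mod fs = 5.5 MHz.
5.5 MHz ≤ fs/2 = 7.5 MHz, appears at 5.5 MHz.
Distinct values: {1 MHz, 2 MHz, 5.5 MHz}.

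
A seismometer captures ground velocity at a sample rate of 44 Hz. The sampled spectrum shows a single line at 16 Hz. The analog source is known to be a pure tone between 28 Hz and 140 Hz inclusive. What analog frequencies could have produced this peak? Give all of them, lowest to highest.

28 Hz, 60 Hz, 72 Hz, 104 Hz, 116 Hz

Frequencies that alias to 16 Hz are k·fs ± 16 Hz for integer k ≥ 0.
k=0: 16 Hz.
k=1: 28 Hz, 60 Hz.
k=2: 72 Hz, 104 Hz.
k=3: 116 Hz, 148 Hz.
k=4: 160 Hz, 192 Hz.
Within [28 Hz, 140 Hz]: 28 Hz, 60 Hz, 72 Hz, 104 Hz, 116 Hz.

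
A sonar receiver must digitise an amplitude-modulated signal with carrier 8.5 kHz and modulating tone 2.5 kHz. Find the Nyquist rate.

AM sidebands sit at fc ± fm = 6 kHz and 11 kHz.
Highest-frequency component: 11 kHz.
Nyquist rate = 2 × 11 kHz = 22 kHz.

22 kHz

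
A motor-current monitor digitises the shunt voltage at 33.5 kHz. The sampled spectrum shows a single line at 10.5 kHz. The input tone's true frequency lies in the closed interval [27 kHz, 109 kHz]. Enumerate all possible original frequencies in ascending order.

Frequencies that alias to 10.5 kHz are k·fs ± 10.5 kHz for integer k ≥ 0.
k=0: 10.5 kHz.
k=1: 23 kHz, 44 kHz.
k=2: 56.5 kHz, 77.5 kHz.
k=3: 90 kHz, 111 kHz.
k=4: 123.5 kHz, 144.5 kHz.
Within [27 kHz, 109 kHz]: 44 kHz, 56.5 kHz, 77.5 kHz, 90 kHz.

44 kHz, 56.5 kHz, 77.5 kHz, 90 kHz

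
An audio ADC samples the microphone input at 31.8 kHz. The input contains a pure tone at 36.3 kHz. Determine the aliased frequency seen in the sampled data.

36.3 kHz mod fs = 4.5 kHz.
4.5 kHz ≤ fs/2 = 15.9 kHz, appears at 4.5 kHz.

4.5 kHz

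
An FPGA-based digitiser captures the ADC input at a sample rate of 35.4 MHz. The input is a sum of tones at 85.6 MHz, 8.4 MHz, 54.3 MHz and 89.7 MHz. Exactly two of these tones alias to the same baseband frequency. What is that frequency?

16.5 MHz

fs/2 = 17.7 MHz.
85.6 MHz mod fs = 14.8 MHz.
14.8 MHz ≤ fs/2 = 17.7 MHz, appears at 14.8 MHz.
8.4 MHz ≤ fs/2 = 17.7 MHz, passes unchanged.
54.3 MHz mod fs = 18.9 MHz.
18.9 MHz > fs/2 = 17.7 MHz, folds to fs − 18.9 MHz = 16.5 MHz.
89.7 MHz mod fs = 18.9 MHz.
18.9 MHz > fs/2 = 17.7 MHz, folds to fs − 18.9 MHz = 16.5 MHz.
54.3 MHz and 89.7 MHz both map to 16.5 MHz.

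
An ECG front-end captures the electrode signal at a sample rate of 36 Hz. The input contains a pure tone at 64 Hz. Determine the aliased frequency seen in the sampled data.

64 Hz mod fs = 28 Hz.
28 Hz > fs/2 = 18 Hz, folds to fs − 28 Hz = 8 Hz.

8 Hz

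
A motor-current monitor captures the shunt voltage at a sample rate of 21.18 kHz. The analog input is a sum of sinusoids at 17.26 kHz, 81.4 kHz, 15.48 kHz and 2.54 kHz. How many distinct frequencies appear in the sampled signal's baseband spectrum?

4

fs/2 = 10.59 kHz.
17.26 kHz > fs/2 = 10.59 kHz, folds to fs − 17.26 kHz = 3.92 kHz.
81.4 kHz mod fs = 17.86 kHz.
17.86 kHz > fs/2 = 10.59 kHz, folds to fs − 17.86 kHz = 3.32 kHz.
15.48 kHz > fs/2 = 10.59 kHz, folds to fs − 15.48 kHz = 5.7 kHz.
2.54 kHz ≤ fs/2 = 10.59 kHz, passes unchanged.
Distinct values: {2.54 kHz, 3.32 kHz, 3.92 kHz, 5.7 kHz} → 4.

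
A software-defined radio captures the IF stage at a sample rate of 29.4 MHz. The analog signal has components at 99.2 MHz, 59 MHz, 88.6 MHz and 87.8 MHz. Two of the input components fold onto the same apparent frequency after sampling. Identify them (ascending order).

87.8 MHz, 88.6 MHz

fs/2 = 14.7 MHz.
99.2 MHz mod fs = 11 MHz.
11 MHz ≤ fs/2 = 14.7 MHz, appears at 11 MHz.
59 MHz mod fs = 0.2 MHz.
0.2 MHz ≤ fs/2 = 14.7 MHz, appears at 0.2 MHz.
88.6 MHz mod fs = 0.4 MHz.
0.4 MHz ≤ fs/2 = 14.7 MHz, appears at 0.4 MHz.
87.8 MHz mod fs = 29 MHz.
29 MHz > fs/2 = 14.7 MHz, folds to fs − 29 MHz = 0.4 MHz.
87.8 MHz and 88.6 MHz both map to 0.4 MHz.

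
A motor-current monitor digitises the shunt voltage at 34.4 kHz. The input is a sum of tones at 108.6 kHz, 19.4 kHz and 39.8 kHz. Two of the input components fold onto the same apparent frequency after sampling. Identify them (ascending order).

39.8 kHz, 108.6 kHz

fs/2 = 17.2 kHz.
108.6 kHz mod fs = 5.4 kHz.
5.4 kHz ≤ fs/2 = 17.2 kHz, appears at 5.4 kHz.
19.4 kHz > fs/2 = 17.2 kHz, folds to fs − 19.4 kHz = 15 kHz.
39.8 kHz mod fs = 5.4 kHz.
5.4 kHz ≤ fs/2 = 17.2 kHz, appears at 5.4 kHz.
39.8 kHz and 108.6 kHz both map to 5.4 kHz.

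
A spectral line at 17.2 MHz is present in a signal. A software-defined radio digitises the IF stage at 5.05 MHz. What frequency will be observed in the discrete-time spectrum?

2.05 MHz

17.2 MHz mod fs = 2.05 MHz.
2.05 MHz ≤ fs/2 = 2.525 MHz, appears at 2.05 MHz.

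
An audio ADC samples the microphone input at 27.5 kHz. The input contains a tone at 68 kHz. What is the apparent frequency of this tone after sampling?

13 kHz

68 kHz mod fs = 13 kHz.
13 kHz ≤ fs/2 = 13.75 kHz, appears at 13 kHz.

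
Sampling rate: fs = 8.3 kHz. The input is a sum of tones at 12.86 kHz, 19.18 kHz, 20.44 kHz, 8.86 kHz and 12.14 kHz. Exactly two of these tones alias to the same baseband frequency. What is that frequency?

3.84 kHz

fs/2 = 4.15 kHz.
12.86 kHz mod fs = 4.56 kHz.
4.56 kHz > fs/2 = 4.15 kHz, folds to fs − 4.56 kHz = 3.74 kHz.
19.18 kHz mod fs = 2.58 kHz.
2.58 kHz ≤ fs/2 = 4.15 kHz, appears at 2.58 kHz.
20.44 kHz mod fs = 3.84 kHz.
3.84 kHz ≤ fs/2 = 4.15 kHz, appears at 3.84 kHz.
8.86 kHz mod fs = 0.56 kHz.
0.56 kHz ≤ fs/2 = 4.15 kHz, appears at 0.56 kHz.
12.14 kHz mod fs = 3.84 kHz.
3.84 kHz ≤ fs/2 = 4.15 kHz, appears at 3.84 kHz.
12.14 kHz and 20.44 kHz both map to 3.84 kHz.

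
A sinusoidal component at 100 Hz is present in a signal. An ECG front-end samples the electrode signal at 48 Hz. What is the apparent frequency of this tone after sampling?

4 Hz

100 Hz mod fs = 4 Hz.
4 Hz ≤ fs/2 = 24 Hz, appears at 4 Hz.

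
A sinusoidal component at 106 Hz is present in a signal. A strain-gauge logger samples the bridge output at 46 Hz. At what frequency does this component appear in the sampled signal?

14 Hz

106 Hz mod fs = 14 Hz.
14 Hz ≤ fs/2 = 23 Hz, appears at 14 Hz.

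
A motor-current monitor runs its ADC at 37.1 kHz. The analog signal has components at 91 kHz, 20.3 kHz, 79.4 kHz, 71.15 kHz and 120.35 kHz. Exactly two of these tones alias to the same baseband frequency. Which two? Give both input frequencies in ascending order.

20.3 kHz, 91 kHz

fs/2 = 18.55 kHz.
91 kHz mod fs = 16.8 kHz.
16.8 kHz ≤ fs/2 = 18.55 kHz, appears at 16.8 kHz.
20.3 kHz > fs/2 = 18.55 kHz, folds to fs − 20.3 kHz = 16.8 kHz.
79.4 kHz mod fs = 5.2 kHz.
5.2 kHz ≤ fs/2 = 18.55 kHz, appears at 5.2 kHz.
71.15 kHz mod fs = 34.05 kHz.
34.05 kHz > fs/2 = 18.55 kHz, folds to fs − 34.05 kHz = 3.05 kHz.
120.35 kHz mod fs = 9.05 kHz.
9.05 kHz ≤ fs/2 = 18.55 kHz, appears at 9.05 kHz.
20.3 kHz and 91 kHz both map to 16.8 kHz.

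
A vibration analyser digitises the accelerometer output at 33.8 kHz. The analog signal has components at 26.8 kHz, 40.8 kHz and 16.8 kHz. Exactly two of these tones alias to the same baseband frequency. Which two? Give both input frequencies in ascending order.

26.8 kHz, 40.8 kHz

fs/2 = 16.9 kHz.
26.8 kHz > fs/2 = 16.9 kHz, folds to fs − 26.8 kHz = 7 kHz.
40.8 kHz mod fs = 7 kHz.
7 kHz ≤ fs/2 = 16.9 kHz, appears at 7 kHz.
16.8 kHz ≤ fs/2 = 16.9 kHz, passes unchanged.
26.8 kHz and 40.8 kHz both map to 7 kHz.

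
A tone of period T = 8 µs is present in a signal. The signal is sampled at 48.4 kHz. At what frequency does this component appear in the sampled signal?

20.2 kHz

T = 8 µs → f = 1/T = 125 kHz.
125 kHz mod fs = 28.2 kHz.
28.2 kHz > fs/2 = 24.2 kHz, folds to fs − 28.2 kHz = 20.2 kHz.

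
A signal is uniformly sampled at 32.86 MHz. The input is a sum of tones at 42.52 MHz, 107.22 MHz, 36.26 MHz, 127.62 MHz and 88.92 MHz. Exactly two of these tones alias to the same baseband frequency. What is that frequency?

9.66 MHz

fs/2 = 16.43 MHz.
42.52 MHz mod fs = 9.66 MHz.
9.66 MHz ≤ fs/2 = 16.43 MHz, appears at 9.66 MHz.
107.22 MHz mod fs = 8.64 MHz.
8.64 MHz ≤ fs/2 = 16.43 MHz, appears at 8.64 MHz.
36.26 MHz mod fs = 3.4 MHz.
3.4 MHz ≤ fs/2 = 16.43 MHz, appears at 3.4 MHz.
127.62 MHz mod fs = 29.04 MHz.
29.04 MHz > fs/2 = 16.43 MHz, folds to fs − 29.04 MHz = 3.82 MHz.
88.92 MHz mod fs = 23.2 MHz.
23.2 MHz > fs/2 = 16.43 MHz, folds to fs − 23.2 MHz = 9.66 MHz.
42.52 MHz and 88.92 MHz both map to 9.66 MHz.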